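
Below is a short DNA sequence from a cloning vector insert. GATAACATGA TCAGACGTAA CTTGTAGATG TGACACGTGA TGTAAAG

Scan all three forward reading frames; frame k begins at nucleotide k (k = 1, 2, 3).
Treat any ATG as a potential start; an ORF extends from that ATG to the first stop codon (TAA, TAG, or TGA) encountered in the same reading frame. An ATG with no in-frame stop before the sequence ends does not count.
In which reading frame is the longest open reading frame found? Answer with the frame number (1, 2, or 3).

1

Frame 1: GAT AAC ATG ATC AGA CGT AAC TTG TAG ATG TGA CAC GTG ATG TAA — ATG at 7, stop TAG at 25 → 21 nt; ATG at 28, stop TGA at 31 → 6 nt; ATG at 40, stop TAA at 43 → 6 nt.
Frame 2: ATA ACA TGA TCA GAC GTA ACT TGT AGA TGT GAC ACG TGA TGT AAA — no ATG→stop ORF.
Frame 3: TAA CAT GAT CAG ACG TAA CTT GTA GAT GTG ACA CGT GAT GTA AAG — no ATG→stop ORF.
Longest ORF is 21 nt in frame 1 (positions 7–27).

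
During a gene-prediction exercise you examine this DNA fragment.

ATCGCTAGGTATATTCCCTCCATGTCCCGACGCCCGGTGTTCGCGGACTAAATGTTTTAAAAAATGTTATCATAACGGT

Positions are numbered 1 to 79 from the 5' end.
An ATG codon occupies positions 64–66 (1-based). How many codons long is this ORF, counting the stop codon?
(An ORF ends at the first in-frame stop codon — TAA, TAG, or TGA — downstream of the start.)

Codons from position 64: ATG (64–66), TTA (67–69), TCA (70–72), TAA (73–75).
TAA is the first in-frame stop; that's 4 codons including the stop.

4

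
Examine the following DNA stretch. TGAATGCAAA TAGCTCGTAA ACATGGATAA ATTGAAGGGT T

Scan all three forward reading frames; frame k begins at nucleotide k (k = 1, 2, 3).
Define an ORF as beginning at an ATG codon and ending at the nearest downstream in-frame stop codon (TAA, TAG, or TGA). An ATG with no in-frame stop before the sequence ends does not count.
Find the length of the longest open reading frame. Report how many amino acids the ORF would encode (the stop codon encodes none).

Frame 1: TGA ATG CAA ATA GCT CGT AAA CAT GGA TAA ATT GAA GGG — ATG at 4, stop TAA at 28 → 27 nt.
Frame 2: GAA TGC AAA TAG CTC GTA AAC ATG GAT AAA TTG AAG GGT — no ATG→stop ORF.
Frame 3: AAT GCA AAT AGC TCG TAA ACA TGG ATA AAT TGA AGG GTT — no ATG→stop ORF.
Longest: frame 1, positions 4–30, 27 nt = 9 codons = 8 aa. → 8 amino acids.

8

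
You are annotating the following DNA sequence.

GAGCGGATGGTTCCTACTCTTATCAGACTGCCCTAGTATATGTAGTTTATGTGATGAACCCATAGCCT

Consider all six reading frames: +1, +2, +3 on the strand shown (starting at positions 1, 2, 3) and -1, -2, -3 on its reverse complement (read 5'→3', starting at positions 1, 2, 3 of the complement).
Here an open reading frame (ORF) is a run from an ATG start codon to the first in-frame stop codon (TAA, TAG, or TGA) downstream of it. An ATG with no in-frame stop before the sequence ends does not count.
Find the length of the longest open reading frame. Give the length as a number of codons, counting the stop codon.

10

Reverse complement (5'→3'): AGGCTATGGGTTCATCACATAAACTACATATACTAGGGCAGTCTGATAAGAGTAGGAACCATCCGCTC
Frame +1: GAG CGG ATG GTT CCT ACT CTT ATC AGA CTG CCC TAG TAT ATG TAG TTT ATG TGA TGA ACC CAT AGC — ATG at 7, stop TAG at 34 → 30 nt; ATG at 40, stop TAG at 43 → 6 nt; ATG at 49, stop TGA at 52 → 6 nt.
Frame +2: AGC GGA TGG TTC CTA CTC TTA TCA GAC TGC CCT AGT ATA TGT AGT TTA TGT GAT GAA CCC ATA GCC — no ATG→stop ORF.
Frame +3: GCG GAT GGT TCC TAC TCT TAT CAG ACT GCC CTA GTA TAT GTA GTT TAT GTG ATG AAC CCA TAG CCT — ATG at 54, stop TAG at 63 → 12 nt.
Frame -1: AGG CTA TGG GTT CAT CAC ATA AAC TAC ATA TAC TAG GGC AGT CTG ATA AGA GTA GGA ACC ATC CGC — no ATG→stop ORF.
Frame -2: GGC TAT GGG TTC ATC ACA TAA ACT ACA TAT ACT AGG GCA GTC TGA TAA GAG TAG GAA CCA TCC GCT — no ATG→stop ORF.
Frame -3: GCT ATG GGT TCA TCA CAT AAA CTA CAT ATA CTA GGG CAG TCT GAT AAG AGT AGG AAC CAT CCG CTC — no ATG→stop ORF.
Longest: frame +1, positions 7–36, 30 nt = 10 codons = 9 aa. → 10 codons.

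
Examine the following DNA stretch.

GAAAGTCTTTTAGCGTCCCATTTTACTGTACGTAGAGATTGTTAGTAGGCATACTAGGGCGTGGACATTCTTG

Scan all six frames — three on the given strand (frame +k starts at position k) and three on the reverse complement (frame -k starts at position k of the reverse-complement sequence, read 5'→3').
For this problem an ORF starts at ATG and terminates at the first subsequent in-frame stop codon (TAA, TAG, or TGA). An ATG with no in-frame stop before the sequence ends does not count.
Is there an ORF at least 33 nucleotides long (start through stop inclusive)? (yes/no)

no

Reverse complement (5'→3'): CAAGAATGTCCACGCCCTAGTATGCCTACTAACAATCTCTACGTACAGTAAAATGGGACGCTAAAAGACTTTC
Frame +1: GAA AGT CTT TTA GCG TCC CAT TTT ACT GTA CGT AGA GAT TGT TAG TAG GCA TAC TAG GGC GTG GAC ATT CTT — no ATG→stop ORF.
Frame +2: AAA GTC TTT TAG CGT CCC ATT TTA CTG TAC GTA GAG ATT GTT AGT AGG CAT ACT AGG GCG TGG ACA TTC TTG — no ATG→stop ORF.
Frame +3: AAG TCT TTT AGC GTC CCA TTT TAC TGT ACG TAG AGA TTG TTA GTA GGC ATA CTA GGG CGT GGA CAT TCT — no ATG→stop ORF.
Frame -1: CAA GAA TGT CCA CGC CCT AGT ATG CCT ACT AAC AAT CTC TAC GTA CAG TAA AAT GGG ACG CTA AAA GAC TTT — ATG at 22, stop TAA at 49 → 30 nt.
Frame -2: AAG AAT GTC CAC GCC CTA GTA TGC CTA CTA ACA ATC TCT ACG TAC AGT AAA ATG GGA CGC TAA AAG ACT TTC — ATG at 53, stop TAA at 62 → 12 nt.
Frame -3: AGA ATG TCC ACG CCC TAG TAT GCC TAC TAA CAA TCT CTA CGT ACA GTA AAA TGG GAC GCT AAA AGA CTT — ATG at 6, stop TAG at 18 → 15 nt.
Largest ORF found is 30 nucleotides < 33, so no.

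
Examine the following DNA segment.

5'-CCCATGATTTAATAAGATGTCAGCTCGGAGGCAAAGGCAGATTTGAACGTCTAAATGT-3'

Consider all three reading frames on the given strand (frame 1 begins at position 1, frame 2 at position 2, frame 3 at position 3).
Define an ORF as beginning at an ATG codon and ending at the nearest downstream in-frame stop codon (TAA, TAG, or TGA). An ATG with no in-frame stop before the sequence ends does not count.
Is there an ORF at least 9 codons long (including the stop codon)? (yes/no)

yes

Frame 1: CCC ATG ATT TAA TAA GAT GTC AGC TCG GAG GCA AAG GCA GAT TTG AAC GTC TAA ATG — ATG at 4, stop TAA at 10 → 9 nt.
Frame 2: CCA TGA TTT AAT AAG ATG TCA GCT CGG AGG CAA AGG CAG ATT TGA ACG TCT AAA TGT — ATG at 17, stop TGA at 44 → 30 nt.
Frame 3: CAT GAT TTA ATA AGA TGT CAG CTC GGA GGC AAA GGC AGA TTT GAA CGT CTA AAT — no ATG→stop ORF.
Frame 2 has an ORF of 10 codons (positions 17–46) ≥ 9, so yes.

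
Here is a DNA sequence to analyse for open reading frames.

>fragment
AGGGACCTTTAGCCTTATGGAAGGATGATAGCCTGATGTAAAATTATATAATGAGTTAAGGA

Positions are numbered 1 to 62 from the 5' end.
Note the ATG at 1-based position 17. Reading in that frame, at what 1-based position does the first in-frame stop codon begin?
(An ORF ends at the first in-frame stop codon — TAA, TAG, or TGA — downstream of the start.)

26

Codons from position 17: ATG (17–19), GAA (20–22), GGA (23–25), TGA (26–28).
TGA is a stop codon; it begins at position 26.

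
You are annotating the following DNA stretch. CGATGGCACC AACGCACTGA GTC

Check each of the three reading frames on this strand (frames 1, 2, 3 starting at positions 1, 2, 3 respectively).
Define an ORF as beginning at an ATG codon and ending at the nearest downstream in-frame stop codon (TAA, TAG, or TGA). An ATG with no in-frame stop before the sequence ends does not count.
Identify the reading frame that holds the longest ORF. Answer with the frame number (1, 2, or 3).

3

Frame 1: CGA TGG CAC CAA CGC ACT GAG — no ATG→stop ORF.
Frame 2: GAT GGC ACC AAC GCA CTG AGT — no ATG→stop ORF.
Frame 3: ATG GCA CCA ACG CAC TGA GTC — ATG at 3, stop TGA at 18 → 18 nt.
Longest ORF is 18 nt in frame 3 (positions 3–20).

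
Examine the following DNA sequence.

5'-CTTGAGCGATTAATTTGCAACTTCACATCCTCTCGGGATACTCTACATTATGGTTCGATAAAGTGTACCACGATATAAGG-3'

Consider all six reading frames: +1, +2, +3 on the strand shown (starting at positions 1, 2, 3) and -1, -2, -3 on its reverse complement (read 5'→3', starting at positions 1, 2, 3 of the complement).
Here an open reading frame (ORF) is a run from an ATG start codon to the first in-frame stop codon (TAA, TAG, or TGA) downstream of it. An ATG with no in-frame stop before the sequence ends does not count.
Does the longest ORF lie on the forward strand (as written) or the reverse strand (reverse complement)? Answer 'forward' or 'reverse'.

Reverse complement (5'→3'): CCTTATATCGTGGTACACTTTATCGAACCATAATGTAGAGTATCCCGAGAGGATGTGAAGTTGCAAATTAATCGCTCAAG
Frame +1: CTT GAG CGA TTA ATT TGC AAC TTC ACA TCC TCT CGG GAT ACT CTA CAT TAT GGT TCG ATA AAG TGT ACC ACG ATA TAA — no ATG→stop ORF.
Frame +2: TTG AGC GAT TAA TTT GCA ACT TCA CAT CCT CTC GGG ATA CTC TAC ATT ATG GTT CGA TAA AGT GTA CCA CGA TAT AAG — ATG at 50, stop TAA at 59 → 12 nt.
Frame +3: TGA GCG ATT AAT TTG CAA CTT CAC ATC CTC TCG GGA TAC TCT ACA TTA TGG TTC GAT AAA GTG TAC CAC GAT ATA AGG — no ATG→stop ORF.
Frame -1: CCT TAT ATC GTG GTA CAC TTT ATC GAA CCA TAA TGT AGA GTA TCC CGA GAG GAT GTG AAG TTG CAA ATT AAT CGC TCA — no ATG→stop ORF.
Frame -2: CTT ATA TCG TGG TAC ACT TTA TCG AAC CAT AAT GTA GAG TAT CCC GAG AGG ATG TGA AGT TGC AAA TTA ATC GCT CAA — ATG at 53, stop TGA at 56 → 6 nt.
Frame -3: TTA TAT CGT GGT ACA CTT TAT CGA ACC ATA ATG TAG AGT ATC CCG AGA GGA TGT GAA GTT GCA AAT TAA TCG CTC AAG — ATG at 33, stop TAG at 36 → 6 nt.
Forward-strand max 12 nt; reverse-strand max 6 nt. The forward strand has the longer ORF.

forward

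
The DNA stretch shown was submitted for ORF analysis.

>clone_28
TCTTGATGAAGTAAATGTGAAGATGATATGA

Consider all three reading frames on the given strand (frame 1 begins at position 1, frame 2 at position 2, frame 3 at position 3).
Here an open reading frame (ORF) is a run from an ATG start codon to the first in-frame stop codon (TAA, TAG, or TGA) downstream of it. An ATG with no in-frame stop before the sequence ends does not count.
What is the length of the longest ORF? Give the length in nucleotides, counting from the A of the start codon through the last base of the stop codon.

9

Frame 1: TCT TGA TGA AGT AAA TGT GAA GAT GAT ATG — no ATG→stop ORF.
Frame 2: CTT GAT GAA GTA AAT GTG AAG ATG ATA TGA — ATG at 23, stop TGA at 29 → 9 nt.
Frame 3: TTG ATG AAG TAA ATG TGA AGA TGA TAT — ATG at 6, stop TAA at 12 → 9 nt; ATG at 15, stop TGA at 18 → 6 nt.
Longest: frame 2, positions 23–31, 9 nt = 3 codons = 2 aa. → 9 nucleotides.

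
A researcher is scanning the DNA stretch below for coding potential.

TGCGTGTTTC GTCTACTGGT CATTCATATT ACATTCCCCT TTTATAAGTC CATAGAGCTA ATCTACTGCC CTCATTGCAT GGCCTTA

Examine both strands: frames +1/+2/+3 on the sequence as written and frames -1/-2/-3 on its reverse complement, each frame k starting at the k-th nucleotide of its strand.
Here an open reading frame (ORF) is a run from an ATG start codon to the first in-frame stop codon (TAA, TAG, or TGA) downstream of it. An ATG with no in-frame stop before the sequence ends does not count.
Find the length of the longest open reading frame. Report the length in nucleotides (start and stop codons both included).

18

Reverse complement (5'→3'): TAAGGCCATGCAATGAGGGCAGTAGATTAGCTCTATGGACTTATAAAAGGGGAATGTAATATGAATGACCAGTAGACGAAACACGCA
Frame +1: TGC GTG TTT CGT CTA CTG GTC ATT CAT ATT ACA TTC CCC TTT TAT AAG TCC ATA GAG CTA ATC TAC TGC CCT CAT TGC ATG GCC TTA — no ATG→stop ORF.
Frame +2: GCG TGT TTC GTC TAC TGG TCA TTC ATA TTA CAT TCC CCT TTT ATA AGT CCA TAG AGC TAA TCT ACT GCC CTC ATT GCA TGG CCT — no ATG→stop ORF.
Frame +3: CGT GTT TCG TCT ACT GGT CAT TCA TAT TAC ATT CCC CTT TTA TAA GTC CAT AGA GCT AAT CTA CTG CCC TCA TTG CAT GGC CTT — no ATG→stop ORF.
Frame -1: TAA GGC CAT GCA ATG AGG GCA GTA GAT TAG CTC TAT GGA CTT ATA AAA GGG GAA TGT AAT ATG AAT GAC CAG TAG ACG AAA CAC GCA — ATG at 13, stop TAG at 28 → 18 nt; ATG at 61, stop TAG at 73 → 15 nt.
Frame -2: AAG GCC ATG CAA TGA GGG CAG TAG ATT AGC TCT ATG GAC TTA TAA AAG GGG AAT GTA ATA TGA ATG ACC AGT AGA CGA AAC ACG — ATG at 8, stop TGA at 14 → 9 nt; ATG at 35, stop TAA at 44 → 12 nt.
Frame -3: AGG CCA TGC AAT GAG GGC AGT AGA TTA GCT CTA TGG ACT TAT AAA AGG GGA ATG TAA TAT GAA TGA CCA GTA GAC GAA ACA CGC — ATG at 54, stop TAA at 57 → 6 nt.
Longest: frame -1, positions 13–30, 18 nt = 6 codons = 5 aa. → 18 nucleotides.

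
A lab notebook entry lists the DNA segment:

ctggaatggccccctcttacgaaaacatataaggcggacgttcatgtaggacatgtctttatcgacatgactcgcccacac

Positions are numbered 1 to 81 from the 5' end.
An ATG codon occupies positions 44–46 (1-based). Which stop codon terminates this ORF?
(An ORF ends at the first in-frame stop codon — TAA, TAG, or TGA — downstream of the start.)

TAG

Codons from position 44: ATG (44–46), TAG (47–49).
The first in-frame stop codon is TAG.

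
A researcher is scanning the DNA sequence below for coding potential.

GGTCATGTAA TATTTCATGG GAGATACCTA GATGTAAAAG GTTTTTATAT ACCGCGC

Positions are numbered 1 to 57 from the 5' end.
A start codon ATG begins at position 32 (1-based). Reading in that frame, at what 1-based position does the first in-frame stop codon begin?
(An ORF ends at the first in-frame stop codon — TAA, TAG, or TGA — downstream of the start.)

35

Codons from position 32: ATG (32–34), TAA (35–37).
TAA is a stop codon; it begins at position 35.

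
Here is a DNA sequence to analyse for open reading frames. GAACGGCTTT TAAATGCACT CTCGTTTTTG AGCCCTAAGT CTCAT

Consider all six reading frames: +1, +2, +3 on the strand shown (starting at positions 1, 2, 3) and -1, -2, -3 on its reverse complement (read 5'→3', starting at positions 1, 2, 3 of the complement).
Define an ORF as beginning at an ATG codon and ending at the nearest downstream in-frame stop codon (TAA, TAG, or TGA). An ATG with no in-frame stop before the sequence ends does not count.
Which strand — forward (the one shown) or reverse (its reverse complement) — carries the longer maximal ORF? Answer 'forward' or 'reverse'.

Reverse complement (5'→3'): ATGAGACTTAGGGCTCAAAAACGAGAGTGCATTTAAAAGCCGTTC
Frame +1: GAA CGG CTT TTA AAT GCA CTC TCG TTT TTG AGC CCT AAG TCT CAT — no ATG→stop ORF.
Frame +2: AAC GGC TTT TAA ATG CAC TCT CGT TTT TGA GCC CTA AGT CTC — ATG at 14, stop TGA at 29 → 18 nt.
Frame +3: ACG GCT TTT AAA TGC ACT CTC GTT TTT GAG CCC TAA GTC TCA — no ATG→stop ORF.
Frame -1: ATG AGA CTT AGG GCT CAA AAA CGA GAG TGC ATT TAA AAG CCG TTC — ATG at 1, stop TAA at 34 → 36 nt.
Frame -2: TGA GAC TTA GGG CTC AAA AAC GAG AGT GCA TTT AAA AGC CGT — no ATG→stop ORF.
Frame -3: GAG ACT TAG GGC TCA AAA ACG AGA GTG CAT TTA AAA GCC GTT — no ATG→stop ORF.
Forward-strand max 18 nt; reverse-strand max 36 nt. The reverse strand has the longer ORF.

reverse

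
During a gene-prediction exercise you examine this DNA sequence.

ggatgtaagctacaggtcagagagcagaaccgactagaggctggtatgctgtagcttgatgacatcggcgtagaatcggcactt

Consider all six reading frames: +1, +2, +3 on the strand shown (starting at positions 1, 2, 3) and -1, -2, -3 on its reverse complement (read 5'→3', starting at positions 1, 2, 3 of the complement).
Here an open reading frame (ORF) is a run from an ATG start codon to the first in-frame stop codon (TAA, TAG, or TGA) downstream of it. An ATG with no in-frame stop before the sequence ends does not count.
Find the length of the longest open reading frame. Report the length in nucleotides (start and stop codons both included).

Reverse complement (5'→3'): AAGTGCCGATTCTACGCCGATGTCATCAAGCTACAGCATACCAGCCTCTAGTCGGTTCTGCTCTCTGACCTGTAGCTTACATCC
Frame +1: GGA TGT AAG CTA CAG GTC AGA GAG CAG AAC CGA CTA GAG GCT GGT ATG CTG TAG CTT GAT GAC ATC GGC GTA GAA TCG GCA CTT — ATG at 46, stop TAG at 52 → 9 nt.
Frame +2: GAT GTA AGC TAC AGG TCA GAG AGC AGA ACC GAC TAG AGG CTG GTA TGC TGT AGC TTG ATG ACA TCG GCG TAG AAT CGG CAC — ATG at 59, stop TAG at 71 → 15 nt.
Frame +3: ATG TAA GCT ACA GGT CAG AGA GCA GAA CCG ACT AGA GGC TGG TAT GCT GTA GCT TGA TGA CAT CGG CGT AGA ATC GGC ACT — ATG at 3, stop TAA at 6 → 6 nt.
Frame -1: AAG TGC CGA TTC TAC GCC GAT GTC ATC AAG CTA CAG CAT ACC AGC CTC TAG TCG GTT CTG CTC TCT GAC CTG TAG CTT ACA TCC — no ATG→stop ORF.
Frame -2: AGT GCC GAT TCT ACG CCG ATG TCA TCA AGC TAC AGC ATA CCA GCC TCT AGT CGG TTC TGC TCT CTG ACC TGT AGC TTA CAT — no ATG→stop ORF.
Frame -3: GTG CCG ATT CTA CGC CGA TGT CAT CAA GCT ACA GCA TAC CAG CCT CTA GTC GGT TCT GCT CTC TGA CCT GTA GCT TAC ATC — no ATG→stop ORF.
Longest: frame +2, positions 59–73, 15 nt = 5 codons = 4 aa. → 15 nucleotides.

15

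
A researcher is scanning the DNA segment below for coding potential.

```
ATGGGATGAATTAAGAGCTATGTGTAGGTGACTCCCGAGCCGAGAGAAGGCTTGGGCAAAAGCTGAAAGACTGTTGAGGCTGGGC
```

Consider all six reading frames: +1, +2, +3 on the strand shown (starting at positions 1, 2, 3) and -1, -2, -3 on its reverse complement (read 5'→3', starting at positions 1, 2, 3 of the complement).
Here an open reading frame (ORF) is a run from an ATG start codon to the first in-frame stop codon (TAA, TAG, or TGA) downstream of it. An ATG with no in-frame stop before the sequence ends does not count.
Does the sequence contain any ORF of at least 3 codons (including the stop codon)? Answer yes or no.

Reverse complement (5'→3'): GCCCAGCCTCAACAGTCTTTCAGCTTTTGCCCAAGCCTTCTCTCGGCTCGGGAGTCACCTACACATAGCTCTTAATTCATCCCAT
Frame +1: ATG GGA TGA ATT AAG AGC TAT GTG TAG GTG ACT CCC GAG CCG AGA GAA GGC TTG GGC AAA AGC TGA AAG ACT GTT GAG GCT GGG — ATG at 1, stop TGA at 7 → 9 nt.
Frame +2: TGG GAT GAA TTA AGA GCT ATG TGT AGG TGA CTC CCG AGC CGA GAG AAG GCT TGG GCA AAA GCT GAA AGA CTG TTG AGG CTG GGC — ATG at 20, stop TGA at 29 → 12 nt.
Frame +3: GGG ATG AAT TAA GAG CTA TGT GTA GGT GAC TCC CGA GCC GAG AGA AGG CTT GGG CAA AAG CTG AAA GAC TGT TGA GGC TGG — ATG at 6, stop TAA at 12 → 9 nt.
Frame -1: GCC CAG CCT CAA CAG TCT TTC AGC TTT TGC CCA AGC CTT CTC TCG GCT CGG GAG TCA CCT ACA CAT AGC TCT TAA TTC ATC CCA — no ATG→stop ORF.
Frame -2: CCC AGC CTC AAC AGT CTT TCA GCT TTT GCC CAA GCC TTC TCT CGG CTC GGG AGT CAC CTA CAC ATA GCT CTT AAT TCA TCC CAT — no ATG→stop ORF.
Frame -3: CCA GCC TCA ACA GTC TTT CAG CTT TTG CCC AAG CCT TCT CTC GGC TCG GGA GTC ACC TAC ACA TAG CTC TTA ATT CAT CCC — no ATG→stop ORF.
Frame +1 has an ORF of 3 codons (positions 1–9) ≥ 3, so yes.

yes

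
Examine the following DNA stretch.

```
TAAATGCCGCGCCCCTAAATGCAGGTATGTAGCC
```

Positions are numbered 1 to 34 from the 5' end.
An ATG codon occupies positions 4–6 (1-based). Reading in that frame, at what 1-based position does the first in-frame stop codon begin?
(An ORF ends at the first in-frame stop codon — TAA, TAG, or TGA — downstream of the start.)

16

Codons from position 4: ATG (4–6), CCG (7–9), CGC (10–12), CCC (13–15), TAA (16–18).
TAA is a stop codon; it begins at position 16.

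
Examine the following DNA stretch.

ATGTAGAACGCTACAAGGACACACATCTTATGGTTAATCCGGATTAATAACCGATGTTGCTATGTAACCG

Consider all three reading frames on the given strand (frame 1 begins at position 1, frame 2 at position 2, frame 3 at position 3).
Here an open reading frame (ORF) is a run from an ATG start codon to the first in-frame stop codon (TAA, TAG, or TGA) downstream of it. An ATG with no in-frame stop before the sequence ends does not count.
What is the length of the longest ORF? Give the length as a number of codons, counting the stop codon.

6

Frame 1: ATG TAG AAC GCT ACA AGG ACA CAC ATC TTA TGG TTA ATC CGG ATT AAT AAC CGA TGT TGC TAT GTA ACC — ATG at 1, stop TAG at 4 → 6 nt.
Frame 2: TGT AGA ACG CTA CAA GGA CAC ACA TCT TAT GGT TAA TCC GGA TTA ATA ACC GAT GTT GCT ATG TAA CCG — ATG at 62, stop TAA at 65 → 6 nt.
Frame 3: GTA GAA CGC TAC AAG GAC ACA CAT CTT ATG GTT AAT CCG GAT TAA TAA CCG ATG TTG CTA TGT AAC — ATG at 30, stop TAA at 45 → 18 nt.
Longest: frame 3, positions 30–47, 18 nt = 6 codons = 5 aa. → 6 codons.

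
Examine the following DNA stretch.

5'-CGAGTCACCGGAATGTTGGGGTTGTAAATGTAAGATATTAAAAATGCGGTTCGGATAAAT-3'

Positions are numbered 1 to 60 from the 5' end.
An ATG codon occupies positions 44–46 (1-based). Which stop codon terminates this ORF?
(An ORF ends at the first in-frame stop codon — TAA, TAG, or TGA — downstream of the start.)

TAA

Codons from position 44: ATG (44–46), CGG (47–49), TTC (50–52), GGA (53–55), TAA (56–58).
The first in-frame stop codon is TAA.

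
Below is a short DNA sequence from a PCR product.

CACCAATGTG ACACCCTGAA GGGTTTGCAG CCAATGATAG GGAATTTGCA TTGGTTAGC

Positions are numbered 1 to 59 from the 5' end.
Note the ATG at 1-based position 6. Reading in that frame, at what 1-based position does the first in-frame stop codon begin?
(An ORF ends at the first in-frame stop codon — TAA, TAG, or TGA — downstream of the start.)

Codons from position 6: ATG (6–8), TGA (9–11).
TGA is a stop codon; it begins at position 9.

9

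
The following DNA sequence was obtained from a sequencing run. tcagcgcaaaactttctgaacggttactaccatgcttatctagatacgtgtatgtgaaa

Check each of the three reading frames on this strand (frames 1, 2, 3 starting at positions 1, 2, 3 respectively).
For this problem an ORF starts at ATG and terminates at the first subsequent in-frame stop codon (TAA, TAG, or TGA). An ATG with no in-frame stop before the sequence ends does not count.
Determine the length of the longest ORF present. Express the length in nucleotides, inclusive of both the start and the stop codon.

Frame 1: TCA GCG CAA AAC TTT CTG AAC GGT TAC TAC CAT GCT TAT CTA GAT ACG TGT ATG TGA — ATG at 52, stop TGA at 55 → 6 nt.
Frame 2: CAG CGC AAA ACT TTC TGA ACG GTT ACT ACC ATG CTT ATC TAG ATA CGT GTA TGT GAA — ATG at 32, stop TAG at 41 → 12 nt.
Frame 3: AGC GCA AAA CTT TCT GAA CGG TTA CTA CCA TGC TTA TCT AGA TAC GTG TAT GTG AAA — no ATG→stop ORF.
Longest: frame 2, positions 32–43, 12 nt = 4 codons = 3 aa. → 12 nucleotides.

12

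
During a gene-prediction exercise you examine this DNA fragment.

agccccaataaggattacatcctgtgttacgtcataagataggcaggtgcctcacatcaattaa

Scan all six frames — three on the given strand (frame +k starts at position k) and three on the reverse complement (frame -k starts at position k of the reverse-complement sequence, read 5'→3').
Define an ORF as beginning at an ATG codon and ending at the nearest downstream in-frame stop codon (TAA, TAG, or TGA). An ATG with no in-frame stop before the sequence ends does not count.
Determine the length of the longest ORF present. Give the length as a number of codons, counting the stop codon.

3

Reverse complement (5'→3'): TTAATTGATGTGAGGCACCTGCCTATCTTATGACGTAACACAGGATGTAATCCTTATTGGGGCT
Frame +1: AGC CCC AAT AAG GAT TAC ATC CTG TGT TAC GTC ATA AGA TAG GCA GGT GCC TCA CAT CAA TTA — no ATG→stop ORF.
Frame +2: GCC CCA ATA AGG ATT ACA TCC TGT GTT ACG TCA TAA GAT AGG CAG GTG CCT CAC ATC AAT TAA — no ATG→stop ORF.
Frame +3: CCC CAA TAA GGA TTA CAT CCT GTG TTA CGT CAT AAG ATA GGC AGG TGC CTC ACA TCA ATT — no ATG→stop ORF.
Frame -1: TTA ATT GAT GTG AGG CAC CTG CCT ATC TTA TGA CGT AAC ACA GGA TGT AAT CCT TAT TGG GGC — no ATG→stop ORF.
Frame -2: TAA TTG ATG TGA GGC ACC TGC CTA TCT TAT GAC GTA ACA CAG GAT GTA ATC CTT ATT GGG GCT — ATG at 8, stop TGA at 11 → 6 nt.
Frame -3: AAT TGA TGT GAG GCA CCT GCC TAT CTT ATG ACG TAA CAC AGG ATG TAA TCC TTA TTG GGG — ATG at 30, stop TAA at 36 → 9 nt; ATG at 45, stop TAA at 48 → 6 nt.
Longest: frame -3, positions 30–38, 9 nt = 3 codons = 2 aa. → 3 codons.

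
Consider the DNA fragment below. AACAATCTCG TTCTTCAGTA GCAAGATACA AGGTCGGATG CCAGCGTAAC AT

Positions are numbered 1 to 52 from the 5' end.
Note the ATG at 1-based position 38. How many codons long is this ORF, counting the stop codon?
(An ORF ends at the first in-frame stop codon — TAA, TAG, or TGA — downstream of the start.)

Codons from position 38: ATG (38–40), CCA (41–43), GCG (44–46), TAA (47–49).
TAA is the first in-frame stop; that's 4 codons including the stop.

4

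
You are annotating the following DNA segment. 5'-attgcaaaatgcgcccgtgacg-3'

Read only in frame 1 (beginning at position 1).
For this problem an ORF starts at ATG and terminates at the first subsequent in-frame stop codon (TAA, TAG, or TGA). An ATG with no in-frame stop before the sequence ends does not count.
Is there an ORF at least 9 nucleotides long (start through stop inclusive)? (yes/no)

Frame 1: ATT GCA AAA TGC GCC CGT GAC — no ATG→stop ORF.
Largest ORF found is 0 nucleotides < 9, so no.

no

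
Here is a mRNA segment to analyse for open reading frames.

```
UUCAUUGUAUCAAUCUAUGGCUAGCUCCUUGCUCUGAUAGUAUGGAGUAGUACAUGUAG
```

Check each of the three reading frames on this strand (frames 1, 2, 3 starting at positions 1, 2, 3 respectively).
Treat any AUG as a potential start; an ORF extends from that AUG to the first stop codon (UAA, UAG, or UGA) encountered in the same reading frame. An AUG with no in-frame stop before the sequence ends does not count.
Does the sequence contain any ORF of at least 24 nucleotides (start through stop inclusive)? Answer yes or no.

Frame 1: UUC AUU GUA UCA AUC UAU GGC UAG CUC CUU GCU CUG AUA GUA UGG AGU AGU ACA UGU — no AUG→stop ORF.
Frame 2: UCA UUG UAU CAA UCU AUG GCU AGC UCC UUG CUC UGA UAG UAU GGA GUA GUA CAU GUA — AUG at 17, stop UGA at 35 → 21 nt.
Frame 3: CAU UGU AUC AAU CUA UGG CUA GCU CCU UGC UCU GAU AGU AUG GAG UAG UAC AUG UAG — AUG at 42, stop UAG at 48 → 9 nt; AUG at 54, stop UAG at 57 → 6 nt.
Largest ORF found is 21 nucleotides < 24, so no.

no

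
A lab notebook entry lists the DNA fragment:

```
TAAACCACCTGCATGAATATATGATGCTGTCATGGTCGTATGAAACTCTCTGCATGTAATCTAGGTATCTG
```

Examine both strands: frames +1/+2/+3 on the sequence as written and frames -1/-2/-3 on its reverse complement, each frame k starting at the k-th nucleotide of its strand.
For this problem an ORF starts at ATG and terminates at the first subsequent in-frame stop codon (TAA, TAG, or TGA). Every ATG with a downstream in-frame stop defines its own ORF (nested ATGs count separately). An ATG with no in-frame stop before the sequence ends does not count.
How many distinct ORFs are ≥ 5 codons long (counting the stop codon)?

2

Reverse complement (5'→3'): CAGATACCTAGATTACATGCAGAGAGTTTCATACGACCATGACAGCATCATATATTCATGCAGGTGGTTTA
Frame +1: TAA ACC ACC TGC ATG AAT ATA TGA TGC TGT CAT GGT CGT ATG AAA CTC TCT GCA TGT AAT CTA GGT ATC — ATG at 13, stop TGA at 22 → 12 nt.
Frame +2: AAA CCA CCT GCA TGA ATA TAT GAT GCT GTC ATG GTC GTA TGA AAC TCT CTG CAT GTA ATC TAG GTA TCT — ATG at 32, stop TGA at 41 → 12 nt.
Frame +3: AAC CAC CTG CAT GAA TAT ATG ATG CTG TCA TGG TCG TAT GAA ACT CTC TGC ATG TAA TCT AGG TAT CTG — ATG at 21, stop TAA at 57 → 39 nt; ATG at 24, stop TAA at 57 → 36 nt; ATG at 54, stop TAA at 57 → 6 nt.
Frame -1: CAG ATA CCT AGA TTA CAT GCA GAG AGT TTC ATA CGA CCA TGA CAG CAT CAT ATA TTC ATG CAG GTG GTT — no ATG→stop ORF.
Frame -2: AGA TAC CTA GAT TAC ATG CAG AGA GTT TCA TAC GAC CAT GAC AGC ATC ATA TAT TCA TGC AGG TGG TTT — no ATG→stop ORF.
Frame -3: GAT ACC TAG ATT ACA TGC AGA GAG TTT CAT ACG ACC ATG ACA GCA TCA TAT ATT CAT GCA GGT GGT TTA — no ATG→stop ORF.
ORFs ≥ 5 codons: frame +3 21–59 (13 codons), frame +3 24–59 (12 codons). Count = 2.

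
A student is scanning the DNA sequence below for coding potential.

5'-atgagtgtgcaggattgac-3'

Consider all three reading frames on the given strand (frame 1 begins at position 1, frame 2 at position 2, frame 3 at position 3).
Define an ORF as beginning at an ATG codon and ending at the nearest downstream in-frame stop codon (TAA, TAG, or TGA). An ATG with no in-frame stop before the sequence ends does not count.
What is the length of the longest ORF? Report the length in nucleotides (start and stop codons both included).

18

Frame 1: ATG AGT GTG CAG GAT TGA — ATG at 1, stop TGA at 16 → 18 nt.
Frame 2: TGA GTG TGC AGG ATT GAC — no ATG→stop ORF.
Frame 3: GAG TGT GCA GGA TTG — no ATG→stop ORF.
Longest: frame 1, positions 1–18, 18 nt = 6 codons = 5 aa. → 18 nucleotides.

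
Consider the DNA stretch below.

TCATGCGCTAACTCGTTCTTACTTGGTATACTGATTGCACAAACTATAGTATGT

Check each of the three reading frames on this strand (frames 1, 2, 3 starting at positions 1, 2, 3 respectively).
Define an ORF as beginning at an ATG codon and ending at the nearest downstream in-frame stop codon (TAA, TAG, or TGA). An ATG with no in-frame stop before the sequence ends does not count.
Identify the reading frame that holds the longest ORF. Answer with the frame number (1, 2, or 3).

3

Frame 1: TCA TGC GCT AAC TCG TTC TTA CTT GGT ATA CTG ATT GCA CAA ACT ATA GTA TGT — no ATG→stop ORF.
Frame 2: CAT GCG CTA ACT CGT TCT TAC TTG GTA TAC TGA TTG CAC AAA CTA TAG TAT — no ATG→stop ORF.
Frame 3: ATG CGC TAA CTC GTT CTT ACT TGG TAT ACT GAT TGC ACA AAC TAT AGT ATG — ATG at 3, stop TAA at 9 → 9 nt.
Longest ORF is 9 nt in frame 3 (positions 3–11).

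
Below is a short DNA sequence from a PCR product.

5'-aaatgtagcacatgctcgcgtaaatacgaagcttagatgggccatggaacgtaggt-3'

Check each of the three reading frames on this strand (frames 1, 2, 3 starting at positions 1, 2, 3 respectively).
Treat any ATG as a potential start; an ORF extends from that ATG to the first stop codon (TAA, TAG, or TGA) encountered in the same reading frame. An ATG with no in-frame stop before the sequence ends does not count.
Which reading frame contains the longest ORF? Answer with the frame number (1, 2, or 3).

Frame 1: AAA TGT AGC ACA TGC TCG CGT AAA TAC GAA GCT TAG ATG GGC CAT GGA ACG TAG — ATG at 37, stop TAG at 52 → 18 nt.
Frame 2: AAT GTA GCA CAT GCT CGC GTA AAT ACG AAG CTT AGA TGG GCC ATG GAA CGT AGG — no ATG→stop ORF.
Frame 3: ATG TAG CAC ATG CTC GCG TAA ATA CGA AGC TTA GAT GGG CCA TGG AAC GTA GGT — ATG at 3, stop TAG at 6 → 6 nt; ATG at 12, stop TAA at 21 → 12 nt.
Longest ORF is 18 nt in frame 1 (positions 37–54).

1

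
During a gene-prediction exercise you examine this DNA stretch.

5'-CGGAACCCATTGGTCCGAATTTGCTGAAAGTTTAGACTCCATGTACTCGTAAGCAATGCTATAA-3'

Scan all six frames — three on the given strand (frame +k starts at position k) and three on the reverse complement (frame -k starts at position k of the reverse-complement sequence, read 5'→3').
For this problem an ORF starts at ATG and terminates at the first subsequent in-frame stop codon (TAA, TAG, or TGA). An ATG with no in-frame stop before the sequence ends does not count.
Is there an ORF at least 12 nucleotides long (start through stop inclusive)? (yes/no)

yes

Reverse complement (5'→3'): TTATAGCATTGCTTACGAGTACATGGAGTCTAAACTTTCAGCAAATTCGGACCAATGGGTTCCG
Frame +1: CGG AAC CCA TTG GTC CGA ATT TGC TGA AAG TTT AGA CTC CAT GTA CTC GTA AGC AAT GCT ATA — no ATG→stop ORF.
Frame +2: GGA ACC CAT TGG TCC GAA TTT GCT GAA AGT TTA GAC TCC ATG TAC TCG TAA GCA ATG CTA TAA — ATG at 41, stop TAA at 50 → 12 nt; ATG at 56, stop TAA at 62 → 9 nt.
Frame +3: GAA CCC ATT GGT CCG AAT TTG CTG AAA GTT TAG ACT CCA TGT ACT CGT AAG CAA TGC TAT — no ATG→stop ORF.
Frame -1: TTA TAG CAT TGC TTA CGA GTA CAT GGA GTC TAA ACT TTC AGC AAA TTC GGA CCA ATG GGT TCC — no ATG→stop ORF.
Frame -2: TAT AGC ATT GCT TAC GAG TAC ATG GAG TCT AAA CTT TCA GCA AAT TCG GAC CAA TGG GTT CCG — no ATG→stop ORF.
Frame -3: ATA GCA TTG CTT ACG AGT ACA TGG AGT CTA AAC TTT CAG CAA ATT CGG ACC AAT GGG TTC — no ATG→stop ORF.
Frame +2 has an ORF of 12 nucleotides (positions 41–52) ≥ 12, so yes.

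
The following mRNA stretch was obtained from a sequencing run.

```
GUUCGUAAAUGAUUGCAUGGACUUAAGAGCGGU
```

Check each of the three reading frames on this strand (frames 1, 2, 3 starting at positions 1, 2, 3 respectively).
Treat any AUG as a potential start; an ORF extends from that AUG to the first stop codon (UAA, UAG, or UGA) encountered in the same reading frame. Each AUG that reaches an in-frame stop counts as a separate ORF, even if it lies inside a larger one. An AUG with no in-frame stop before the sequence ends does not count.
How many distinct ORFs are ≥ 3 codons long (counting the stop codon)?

Frame 1: GUU CGU AAA UGA UUG CAU GGA CUU AAG AGC GGU — no AUG→stop ORF.
Frame 2: UUC GUA AAU GAU UGC AUG GAC UUA AGA GCG — no AUG→stop ORF.
Frame 3: UCG UAA AUG AUU GCA UGG ACU UAA GAG CGG — AUG at 9, stop UAA at 24 → 18 nt.
ORFs ≥ 3 codons: frame 3 9–26 (6 codons). Count = 1.

1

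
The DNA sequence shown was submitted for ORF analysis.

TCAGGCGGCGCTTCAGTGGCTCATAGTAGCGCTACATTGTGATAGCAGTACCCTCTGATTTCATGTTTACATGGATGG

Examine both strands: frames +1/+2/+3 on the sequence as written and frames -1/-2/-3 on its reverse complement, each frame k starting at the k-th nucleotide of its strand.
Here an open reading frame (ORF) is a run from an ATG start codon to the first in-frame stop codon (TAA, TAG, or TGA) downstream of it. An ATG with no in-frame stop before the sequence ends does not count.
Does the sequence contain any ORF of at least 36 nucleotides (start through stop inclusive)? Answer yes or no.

no

Reverse complement (5'→3'): CCATCCATGTAAACATGAAATCAGAGGGTACTGCTATCACAATGTAGCGCTACTATGAGCCACTGAAGCGCCGCCTGA
Frame +1: TCA GGC GGC GCT TCA GTG GCT CAT AGT AGC GCT ACA TTG TGA TAG CAG TAC CCT CTG ATT TCA TGT TTA CAT GGA TGG — no ATG→stop ORF.
Frame +2: CAG GCG GCG CTT CAG TGG CTC ATA GTA GCG CTA CAT TGT GAT AGC AGT ACC CTC TGA TTT CAT GTT TAC ATG GAT — no ATG→stop ORF.
Frame +3: AGG CGG CGC TTC AGT GGC TCA TAG TAG CGC TAC ATT GTG ATA GCA GTA CCC TCT GAT TTC ATG TTT ACA TGG ATG — no ATG→stop ORF.
Frame -1: CCA TCC ATG TAA ACA TGA AAT CAG AGG GTA CTG CTA TCA CAA TGT AGC GCT ACT ATG AGC CAC TGA AGC GCC GCC TGA — ATG at 7, stop TAA at 10 → 6 nt; ATG at 55, stop TGA at 64 → 12 nt.
Frame -2: CAT CCA TGT AAA CAT GAA ATC AGA GGG TAC TGC TAT CAC AAT GTA GCG CTA CTA TGA GCC ACT GAA GCG CCG CCT — no ATG→stop ORF.
Frame -3: ATC CAT GTA AAC ATG AAA TCA GAG GGT ACT GCT ATC ACA ATG TAG CGC TAC TAT GAG CCA CTG AAG CGC CGC CTG — ATG at 15, stop TAG at 45 → 33 nt; ATG at 42, stop TAG at 45 → 6 nt.
Largest ORF found is 33 nucleotides < 36, so no.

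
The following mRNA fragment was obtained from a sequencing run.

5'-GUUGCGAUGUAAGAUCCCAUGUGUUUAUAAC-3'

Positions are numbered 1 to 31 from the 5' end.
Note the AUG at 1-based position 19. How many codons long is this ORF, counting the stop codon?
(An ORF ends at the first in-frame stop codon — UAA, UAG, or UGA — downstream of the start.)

Codons from position 19: AUG (19–21), UGU (22–24), UUA (25–27), UAA (28–30).
UAA is the first in-frame stop; that's 4 codons including the stop.

4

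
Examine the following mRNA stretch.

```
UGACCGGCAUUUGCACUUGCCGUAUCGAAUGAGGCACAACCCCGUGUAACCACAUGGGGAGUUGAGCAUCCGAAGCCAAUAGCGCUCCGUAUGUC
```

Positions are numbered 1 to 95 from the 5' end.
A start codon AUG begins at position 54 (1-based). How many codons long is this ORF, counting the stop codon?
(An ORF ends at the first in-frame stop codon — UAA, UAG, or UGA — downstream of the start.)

Codons from position 54: AUG (54–56), GGG (57–59), AGU (60–62), UGA (63–65).
UGA is the first in-frame stop; that's 4 codons including the stop.

4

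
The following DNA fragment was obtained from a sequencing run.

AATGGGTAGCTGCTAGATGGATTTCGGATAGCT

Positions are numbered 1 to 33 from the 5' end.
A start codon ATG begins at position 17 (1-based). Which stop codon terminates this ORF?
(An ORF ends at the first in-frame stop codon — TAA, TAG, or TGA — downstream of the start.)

TAG

Codons from position 17: ATG (17–19), GAT (20–22), TTC (23–25), GGA (26–28), TAG (29–31).
The first in-frame stop codon is TAG.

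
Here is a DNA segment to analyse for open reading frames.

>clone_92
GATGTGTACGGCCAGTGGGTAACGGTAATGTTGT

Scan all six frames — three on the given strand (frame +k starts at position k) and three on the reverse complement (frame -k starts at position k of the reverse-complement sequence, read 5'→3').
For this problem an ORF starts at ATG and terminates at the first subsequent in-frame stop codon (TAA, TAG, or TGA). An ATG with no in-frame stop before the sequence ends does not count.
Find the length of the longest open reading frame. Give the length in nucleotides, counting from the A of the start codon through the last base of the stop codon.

21

Reverse complement (5'→3'): ACAACATTACCGTTACCCACTGGCCGTACACATC
Frame +1: GAT GTG TAC GGC CAG TGG GTA ACG GTA ATG TTG — no ATG→stop ORF.
Frame +2: ATG TGT ACG GCC AGT GGG TAA CGG TAA TGT TGT — ATG at 2, stop TAA at 20 → 21 nt.
Frame +3: TGT GTA CGG CCA GTG GGT AAC GGT AAT GTT — no ATG→stop ORF.
Frame -1: ACA ACA TTA CCG TTA CCC ACT GGC CGT ACA CAT — no ATG→stop ORF.
Frame -2: CAA CAT TAC CGT TAC CCA CTG GCC GTA CAC ATC — no ATG→stop ORF.
Frame -3: AAC ATT ACC GTT ACC CAC TGG CCG TAC ACA — no ATG→stop ORF.
Longest: frame +2, positions 2–22, 21 nt = 7 codons = 6 aa. → 21 nucleotides.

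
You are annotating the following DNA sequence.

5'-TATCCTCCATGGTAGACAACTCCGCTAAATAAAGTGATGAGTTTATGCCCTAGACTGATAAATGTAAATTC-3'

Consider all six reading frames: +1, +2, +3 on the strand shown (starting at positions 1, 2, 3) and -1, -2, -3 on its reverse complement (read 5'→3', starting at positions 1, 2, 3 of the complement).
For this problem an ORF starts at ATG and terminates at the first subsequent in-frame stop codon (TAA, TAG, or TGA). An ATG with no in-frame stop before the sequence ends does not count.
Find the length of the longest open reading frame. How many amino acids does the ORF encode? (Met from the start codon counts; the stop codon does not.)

Reverse complement (5'→3'): GAATTTACATTTATCAGTCTAGGGCATAAACTCATCACTTTATTTAGCGGAGTTGTCTACCATGGAGGATA
Frame +1: TAT CCT CCA TGG TAG ACA ACT CCG CTA AAT AAA GTG ATG AGT TTA TGC CCT AGA CTG ATA AAT GTA AAT — no ATG→stop ORF.
Frame +2: ATC CTC CAT GGT AGA CAA CTC CGC TAA ATA AAG TGA TGA GTT TAT GCC CTA GAC TGA TAA ATG TAA ATT — ATG at 62, stop TAA at 65 → 6 nt.
Frame +3: TCC TCC ATG GTA GAC AAC TCC GCT AAA TAA AGT GAT GAG TTT ATG CCC TAG ACT GAT AAA TGT AAA TTC — ATG at 9, stop TAA at 30 → 24 nt; ATG at 45, stop TAG at 51 → 9 nt.
Frame -1: GAA TTT ACA TTT ATC AGT CTA GGG CAT AAA CTC ATC ACT TTA TTT AGC GGA GTT GTC TAC CAT GGA GGA — no ATG→stop ORF.
Frame -2: AAT TTA CAT TTA TCA GTC TAG GGC ATA AAC TCA TCA CTT TAT TTA GCG GAG TTG TCT ACC ATG GAG GAT — no ATG→stop ORF.
Frame -3: ATT TAC ATT TAT CAG TCT AGG GCA TAA ACT CAT CAC TTT ATT TAG CGG AGT TGT CTA CCA TGG AGG ATA — no ATG→stop ORF.
Longest: frame +3, positions 9–32, 24 nt = 8 codons = 7 aa. → 7 amino acids.

7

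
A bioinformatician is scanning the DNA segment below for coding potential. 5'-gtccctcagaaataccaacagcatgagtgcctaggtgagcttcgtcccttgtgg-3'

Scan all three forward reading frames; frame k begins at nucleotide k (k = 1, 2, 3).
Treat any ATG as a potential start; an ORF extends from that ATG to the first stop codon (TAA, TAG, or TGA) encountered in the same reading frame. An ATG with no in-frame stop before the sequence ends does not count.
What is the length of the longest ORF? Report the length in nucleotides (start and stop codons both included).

Frame 1: GTC CCT CAG AAA TAC CAA CAG CAT GAG TGC CTA GGT GAG CTT CGT CCC TTG TGG — no ATG→stop ORF.
Frame 2: TCC CTC AGA AAT ACC AAC AGC ATG AGT GCC TAG GTG AGC TTC GTC CCT TGT — ATG at 23, stop TAG at 32 → 12 nt.
Frame 3: CCC TCA GAA ATA CCA ACA GCA TGA GTG CCT AGG TGA GCT TCG TCC CTT GTG — no ATG→stop ORF.
Longest: frame 2, positions 23–34, 12 nt = 4 codons = 3 aa. → 12 nucleotides.

12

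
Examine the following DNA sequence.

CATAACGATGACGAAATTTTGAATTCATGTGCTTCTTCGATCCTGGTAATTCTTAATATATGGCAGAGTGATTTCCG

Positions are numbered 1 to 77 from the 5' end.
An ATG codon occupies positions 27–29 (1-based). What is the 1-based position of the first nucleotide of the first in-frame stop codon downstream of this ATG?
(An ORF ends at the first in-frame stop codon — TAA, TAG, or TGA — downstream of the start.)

Codons from position 27: ATG (27–29), TGC (30–32), TTC (33–35), TTC (36–38), GAT (39–41), CCT (42–44), GGT (45–47), AAT (48–50), TCT (51–53), TAA (54–56).
TAA is a stop codon; it begins at position 54.

54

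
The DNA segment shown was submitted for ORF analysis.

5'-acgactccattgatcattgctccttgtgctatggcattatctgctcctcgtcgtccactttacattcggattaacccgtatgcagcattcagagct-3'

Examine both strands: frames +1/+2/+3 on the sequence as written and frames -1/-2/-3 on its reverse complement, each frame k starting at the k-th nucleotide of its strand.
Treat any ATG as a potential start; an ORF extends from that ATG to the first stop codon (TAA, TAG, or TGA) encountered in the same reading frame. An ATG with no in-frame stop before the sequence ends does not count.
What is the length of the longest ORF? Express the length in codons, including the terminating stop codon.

Reverse complement (5'→3'): AGCTCTGAATGCTGCATACGGGTTAATCCGAATGTAAAGTGGACGACGAGGAGCAGATAATGCCATAGCACAAGGAGCAATGATCAATGGAGTCGT
Frame +1: ACG ACT CCA TTG ATC ATT GCT CCT TGT GCT ATG GCA TTA TCT GCT CCT CGT CGT CCA CTT TAC ATT CGG ATT AAC CCG TAT GCA GCA TTC AGA GCT — no ATG→stop ORF.
Frame +2: CGA CTC CAT TGA TCA TTG CTC CTT GTG CTA TGG CAT TAT CTG CTC CTC GTC GTC CAC TTT ACA TTC GGA TTA ACC CGT ATG CAG CAT TCA GAG — no ATG→stop ORF.
Frame +3: GAC TCC ATT GAT CAT TGC TCC TTG TGC TAT GGC ATT ATC TGC TCC TCG TCG TCC ACT TTA CAT TCG GAT TAA CCC GTA TGC AGC ATT CAG AGC — no ATG→stop ORF.
Frame -1: AGC TCT GAA TGC TGC ATA CGG GTT AAT CCG AAT GTA AAG TGG ACG ACG AGG AGC AGA TAA TGC CAT AGC ACA AGG AGC AAT GAT CAA TGG AGT CGT — no ATG→stop ORF.
Frame -2: GCT CTG AAT GCT GCA TAC GGG TTA ATC CGA ATG TAA AGT GGA CGA CGA GGA GCA GAT AAT GCC ATA GCA CAA GGA GCA ATG ATC AAT GGA GTC — ATG at 32, stop TAA at 35 → 6 nt.
Frame -3: CTC TGA ATG CTG CAT ACG GGT TAA TCC GAA TGT AAA GTG GAC GAC GAG GAG CAG ATA ATG CCA TAG CAC AAG GAG CAA TGA TCA ATG GAG TCG — ATG at 9, stop TAA at 24 → 18 nt; ATG at 60, stop TAG at 66 → 9 nt.
Longest: frame -3, positions 9–26, 18 nt = 6 codons = 5 aa. → 6 codons.

6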